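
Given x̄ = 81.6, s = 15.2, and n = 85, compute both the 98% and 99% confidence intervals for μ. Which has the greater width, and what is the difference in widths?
99% CI is wider by 0.87

df = 84
98% CI: t* = 2.372, (77.69, 85.51), width = 2 · t* · s/√n = 7.82
99% CI: t* = 2.636, (77.25, 85.95), width = 2 · t* · s/√n = 8.69

The 99% CI is wider by 8.69 - 7.82 = 0.87.
Higher confidence requires a wider interval.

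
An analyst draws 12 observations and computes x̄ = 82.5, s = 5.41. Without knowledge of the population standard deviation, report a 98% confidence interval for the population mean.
(78.26, 86.74)

t-interval (σ unknown):
df = n - 1 = 11
t* = 2.718 for 98% confidence

Margin of error = t* · s/√n = 2.718 · 5.41/√12 = 4.24

CI: (78.26, 86.74)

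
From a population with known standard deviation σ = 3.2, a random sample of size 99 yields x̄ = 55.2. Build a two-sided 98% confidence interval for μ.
(54.45, 55.95)

z-interval (σ known):
z* = 2.326 for 98% confidence

Margin of error = z* · σ/√n = 2.326 · 3.2/√99 = 0.75

CI: (55.2 - 0.75, 55.2 + 0.75) = (54.45, 55.95)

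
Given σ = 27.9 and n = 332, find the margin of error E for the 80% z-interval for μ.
Margin of error = 1.96

Margin of error = z* · σ/√n
= 1.282 · 27.9/√332
= 1.282 · 27.9/18.2209
= 1.96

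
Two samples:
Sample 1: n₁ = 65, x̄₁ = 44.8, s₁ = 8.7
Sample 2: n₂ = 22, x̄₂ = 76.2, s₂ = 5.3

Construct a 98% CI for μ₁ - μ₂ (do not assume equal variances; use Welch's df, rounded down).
(-35.13, -27.67)

Difference: x̄₁ - x̄₂ = -31.40
SE = √(s₁²/n₁ + s₂²/n₂) = √(8.7²/65 + 5.3²/22) = 1.5625
df = 60.31 → 60 (Welch–Satterthwaite, rounded down)
t* = 2.390

CI: -31.40 ± 2.390 · 1.5625 = -31.40 ± 3.73 = (-35.13, -27.67)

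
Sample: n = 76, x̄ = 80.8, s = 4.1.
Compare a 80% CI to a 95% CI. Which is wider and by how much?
95% CI is wider by 0.65

df = 75
80% CI: t* = 1.293, (80.19, 81.41), width = 2 · t* · s/√n = 1.22
95% CI: t* = 1.992, (79.86, 81.74), width = 2 · t* · s/√n = 1.87

The 95% CI is wider by 1.87 - 1.22 = 0.65.
Higher confidence requires a wider interval.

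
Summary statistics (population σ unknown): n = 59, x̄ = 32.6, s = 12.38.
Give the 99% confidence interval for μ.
(28.31, 36.89)

t-interval (σ unknown):
df = n - 1 = 58
t* = 2.663 for 99% confidence

Margin of error = t* · s/√n = 2.663 · 12.38/√59 = 4.29

CI: (28.31, 36.89)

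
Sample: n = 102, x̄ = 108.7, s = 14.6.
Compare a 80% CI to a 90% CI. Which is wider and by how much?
90% CI is wider by 1.07

df = 101
80% CI: t* = 1.290, (106.84, 110.56), width = 2 · t* · s/√n = 3.73
90% CI: t* = 1.660, (106.30, 111.10), width = 2 · t* · s/√n = 4.80

The 90% CI is wider by 4.80 - 3.73 = 1.07.
Higher confidence requires a wider interval.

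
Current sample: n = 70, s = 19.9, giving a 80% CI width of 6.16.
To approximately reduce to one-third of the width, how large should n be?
n ≈ 630

CI width ∝ 1/√n
To reduce width by factor 3, need √n to grow by 3 → need 3² = 9 times as many samples.

Current: n = 70, width = 6.16
New: n = 630, width ≈ 2.03

Width reduced by factor of 6.16/2.03 = 3.03.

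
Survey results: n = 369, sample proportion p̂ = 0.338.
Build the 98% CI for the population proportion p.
(0.281, 0.395)

Proportion CI:
SE = √(p̂(1-p̂)/n) = √(0.338 · 0.662 / 369) = 0.02462

z* = 2.326
Margin = z* · SE = 2.326 · 0.02462 = 0.0573

CI: 0.338 ± 0.0573 = (0.281, 0.395)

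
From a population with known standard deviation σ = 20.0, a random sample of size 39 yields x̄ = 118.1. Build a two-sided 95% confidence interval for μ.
(111.82, 124.38)

z-interval (σ known):
z* = 1.960 for 95% confidence

Margin of error = z* · σ/√n = 1.960 · 20.0/√39 = 6.28

CI: (118.1 - 6.28, 118.1 + 6.28) = (111.82, 124.38)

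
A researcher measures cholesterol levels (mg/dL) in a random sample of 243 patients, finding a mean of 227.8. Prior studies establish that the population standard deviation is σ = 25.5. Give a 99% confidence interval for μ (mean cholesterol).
(223.59, 232.01)

z-interval (σ known):
z* = 2.576 for 99% confidence

Margin of error = z* · σ/√n = 2.576 · 25.5/√243 = 4.21

CI: (227.8 - 4.21, 227.8 + 4.21) = (223.59, 232.01)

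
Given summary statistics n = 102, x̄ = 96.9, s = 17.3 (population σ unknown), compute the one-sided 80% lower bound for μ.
μ ≥ 95.45

Lower bound (one-sided):
t* = 0.845 (one-sided for 80%)
Lower bound = x̄ - t* · s/√n = 96.9 - 0.845 · 17.3/√102 = 95.45

We are 80% confident that μ ≥ 95.45.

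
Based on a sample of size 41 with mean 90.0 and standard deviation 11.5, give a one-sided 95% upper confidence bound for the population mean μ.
μ ≤ 93.02

Upper bound (one-sided):
t* = 1.684 (one-sided for 95%)
Upper bound = x̄ + t* · s/√n = 90.0 + 1.684 · 11.5/√41 = 93.02

We are 95% confident that μ ≤ 93.02.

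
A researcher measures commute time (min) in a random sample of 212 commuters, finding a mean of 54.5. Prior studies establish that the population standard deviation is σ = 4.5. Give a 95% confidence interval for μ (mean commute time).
(53.89, 55.11)

z-interval (σ known):
z* = 1.960 for 95% confidence

Margin of error = z* · σ/√n = 1.960 · 4.5/√212 = 0.61

CI: (54.5 - 0.61, 54.5 + 0.61) = (53.89, 55.11)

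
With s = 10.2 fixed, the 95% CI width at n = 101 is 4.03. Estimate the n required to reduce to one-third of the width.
n ≈ 909

CI width ∝ 1/√n
To reduce width by factor 3, need √n to grow by 3 → need 3² = 9 times as many samples.

Current: n = 101, width = 4.03
New: n = 909, width ≈ 1.33

Width reduced by factor of 4.03/1.33 = 3.03.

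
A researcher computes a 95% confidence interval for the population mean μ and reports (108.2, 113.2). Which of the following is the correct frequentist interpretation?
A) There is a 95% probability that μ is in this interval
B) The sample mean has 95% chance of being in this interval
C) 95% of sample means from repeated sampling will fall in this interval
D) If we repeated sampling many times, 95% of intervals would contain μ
D

A) Wrong — μ is fixed; the randomness lives in the interval, not in μ.
B) Wrong — x̄ is observed and sits in the interval by construction.
C) Wrong — coverage applies to intervals containing μ, not to future x̄ values.
D) Correct — this is the frequentist long-run coverage interpretation.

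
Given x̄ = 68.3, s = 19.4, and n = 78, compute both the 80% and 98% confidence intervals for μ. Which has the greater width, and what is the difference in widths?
98% CI is wider by 4.76

df = 77
80% CI: t* = 1.293, (65.46, 71.14), width = 2 · t* · s/√n = 5.68
98% CI: t* = 2.376, (63.08, 73.52), width = 2 · t* · s/√n = 10.44

The 98% CI is wider by 10.44 - 5.68 = 4.76.
Higher confidence requires a wider interval.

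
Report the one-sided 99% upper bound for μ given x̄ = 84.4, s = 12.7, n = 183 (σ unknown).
μ ≤ 86.60

Upper bound (one-sided):
t* = 2.347 (one-sided for 99%)
Upper bound = x̄ + t* · s/√n = 84.4 + 2.347 · 12.7/√183 = 86.60

We are 99% confident that μ ≤ 86.60.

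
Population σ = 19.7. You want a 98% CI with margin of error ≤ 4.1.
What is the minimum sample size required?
n ≥ 125

For margin E ≤ 4.1:
n ≥ (z* · σ / E)²
n ≥ (2.326 · 19.7 / 4.1)²
n ≥ 124.91

Minimum n = 125 (rounding up)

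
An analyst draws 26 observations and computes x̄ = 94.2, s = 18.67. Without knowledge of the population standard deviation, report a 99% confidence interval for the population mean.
(84.00, 104.40)

t-interval (σ unknown):
df = n - 1 = 25
t* = 2.787 for 99% confidence

Margin of error = t* · s/√n = 2.787 · 18.67/√26 = 10.20

CI: (84.00, 104.40)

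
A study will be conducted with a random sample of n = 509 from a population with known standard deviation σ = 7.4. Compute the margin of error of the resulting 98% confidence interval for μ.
Margin of error = 0.76

Margin of error = z* · σ/√n
= 2.326 · 7.4/√509
= 2.326 · 7.4/22.5610
= 0.76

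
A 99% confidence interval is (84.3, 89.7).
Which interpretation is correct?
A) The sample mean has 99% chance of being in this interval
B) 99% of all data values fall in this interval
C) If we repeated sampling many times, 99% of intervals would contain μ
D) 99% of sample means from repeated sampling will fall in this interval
C

A) Wrong — x̄ is observed and sits in the interval by construction.
B) Wrong — a CI is about the parameter μ, not individual data values.
C) Correct — this is the frequentist long-run coverage interpretation.
D) Wrong — coverage applies to intervals containing μ, not to future x̄ values.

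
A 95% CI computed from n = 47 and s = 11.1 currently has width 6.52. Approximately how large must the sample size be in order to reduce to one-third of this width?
n ≈ 423

CI width ∝ 1/√n
To reduce width by factor 3, need √n to grow by 3 → need 3² = 9 times as many samples.

Current: n = 47, width = 6.52
New: n = 423, width ≈ 2.12

Width reduced by factor of 6.52/2.12 = 3.08.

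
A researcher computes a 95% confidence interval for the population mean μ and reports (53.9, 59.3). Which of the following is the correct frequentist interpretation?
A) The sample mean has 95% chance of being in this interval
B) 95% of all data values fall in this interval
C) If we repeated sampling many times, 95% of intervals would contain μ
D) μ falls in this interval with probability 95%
C

A) Wrong — x̄ is observed and sits in the interval by construction.
B) Wrong — a CI is about the parameter μ, not individual data values.
C) Correct — this is the frequentist long-run coverage interpretation.
D) Wrong — μ is fixed; the randomness lives in the interval, not in μ.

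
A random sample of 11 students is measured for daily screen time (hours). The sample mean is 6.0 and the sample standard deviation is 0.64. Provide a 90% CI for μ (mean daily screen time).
(5.65, 6.35)

t-interval (σ unknown):
df = n - 1 = 10
t* = 1.812 for 90% confidence

Margin of error = t* · s/√n = 1.812 · 0.64/√11 = 0.35

CI: (5.65, 6.35)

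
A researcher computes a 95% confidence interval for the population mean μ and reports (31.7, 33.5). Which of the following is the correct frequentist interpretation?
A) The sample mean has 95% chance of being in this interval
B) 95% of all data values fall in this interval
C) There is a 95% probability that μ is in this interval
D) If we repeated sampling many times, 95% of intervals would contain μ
D

A) Wrong — x̄ is observed and sits in the interval by construction.
B) Wrong — a CI is about the parameter μ, not individual data values.
C) Wrong — μ is fixed; the randomness lives in the interval, not in μ.
D) Correct — this is the frequentist long-run coverage interpretation.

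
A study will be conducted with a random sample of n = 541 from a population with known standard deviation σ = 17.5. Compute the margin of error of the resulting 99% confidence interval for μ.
Margin of error = 1.94

Margin of error = z* · σ/√n
= 2.576 · 17.5/√541
= 2.576 · 17.5/23.2594
= 1.94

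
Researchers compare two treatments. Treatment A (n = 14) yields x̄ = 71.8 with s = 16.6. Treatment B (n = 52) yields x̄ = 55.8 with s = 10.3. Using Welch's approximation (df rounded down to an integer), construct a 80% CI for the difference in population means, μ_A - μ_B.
(9.75, 22.25)

Difference: x̄₁ - x̄₂ = 16.00
SE = √(s₁²/n₁ + s₂²/n₂) = √(16.6²/14 + 10.3²/52) = 4.6608
df = 15.79 → 15 (Welch–Satterthwaite, rounded down)
t* = 1.341

CI: 16.00 ± 1.341 · 4.6608 = 16.00 ± 6.25 = (9.75, 22.25)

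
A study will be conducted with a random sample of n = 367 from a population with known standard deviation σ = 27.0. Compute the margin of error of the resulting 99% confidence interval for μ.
Margin of error = 3.63

Margin of error = z* · σ/√n
= 2.576 · 27.0/√367
= 2.576 · 27.0/19.1572
= 3.63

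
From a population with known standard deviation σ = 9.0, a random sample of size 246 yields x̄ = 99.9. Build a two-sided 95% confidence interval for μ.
(98.78, 101.02)

z-interval (σ known):
z* = 1.960 for 95% confidence

Margin of error = z* · σ/√n = 1.960 · 9.0/√246 = 1.12

CI: (99.9 - 1.12, 99.9 + 1.12) = (98.78, 101.02)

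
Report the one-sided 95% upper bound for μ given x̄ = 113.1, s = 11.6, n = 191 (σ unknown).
μ ≤ 114.49

Upper bound (one-sided):
t* = 1.653 (one-sided for 95%)
Upper bound = x̄ + t* · s/√n = 113.1 + 1.653 · 11.6/√191 = 114.49

We are 95% confident that μ ≤ 114.49.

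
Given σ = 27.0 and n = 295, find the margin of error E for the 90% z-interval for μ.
Margin of error = 2.59

Margin of error = z* · σ/√n
= 1.645 · 27.0/√295
= 1.645 · 27.0/17.1756
= 2.59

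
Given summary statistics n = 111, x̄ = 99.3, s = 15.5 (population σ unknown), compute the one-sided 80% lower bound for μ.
μ ≥ 98.06

Lower bound (one-sided):
t* = 0.845 (one-sided for 80%)
Lower bound = x̄ - t* · s/√n = 99.3 - 0.845 · 15.5/√111 = 98.06

We are 80% confident that μ ≥ 98.06.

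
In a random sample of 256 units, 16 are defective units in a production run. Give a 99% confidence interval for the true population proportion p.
(0.024, 0.101)

Proportion CI:
p̂ = 16/256 = 0.06250
SE = √(p̂(1-p̂)/n) = √(0.06250 · 0.93750 / 256) = 0.01513

z* = 2.576
Margin = z* · SE = 2.576 · 0.01513 = 0.0390

CI: 0.06250 ± 0.0390 = (0.024, 0.101)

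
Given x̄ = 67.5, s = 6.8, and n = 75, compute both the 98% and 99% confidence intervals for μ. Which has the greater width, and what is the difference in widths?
99% CI is wider by 0.42

df = 74
98% CI: t* = 2.378, (65.63, 69.37), width = 2 · t* · s/√n = 3.73
99% CI: t* = 2.644, (65.42, 69.58), width = 2 · t* · s/√n = 4.15

The 99% CI is wider by 4.15 - 3.73 = 0.42.
Higher confidence requires a wider interval.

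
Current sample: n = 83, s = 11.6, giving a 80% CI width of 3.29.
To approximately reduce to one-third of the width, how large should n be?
n ≈ 747

CI width ∝ 1/√n
To reduce width by factor 3, need √n to grow by 3 → need 3² = 9 times as many samples.

Current: n = 83, width = 3.29
New: n = 747, width ≈ 1.09

Width reduced by factor of 3.29/1.09 = 3.02.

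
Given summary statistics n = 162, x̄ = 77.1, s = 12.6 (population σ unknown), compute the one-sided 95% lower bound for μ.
μ ≥ 75.46

Lower bound (one-sided):
t* = 1.654 (one-sided for 95%)
Lower bound = x̄ - t* · s/√n = 77.1 - 1.654 · 12.6/√162 = 75.46

We are 95% confident that μ ≥ 75.46.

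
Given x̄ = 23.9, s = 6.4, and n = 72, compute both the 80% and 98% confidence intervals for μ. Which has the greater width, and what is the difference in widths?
98% CI is wider by 1.64

df = 71
80% CI: t* = 1.294, (22.92, 24.88), width = 2 · t* · s/√n = 1.95
98% CI: t* = 2.380, (22.10, 25.70), width = 2 · t* · s/√n = 3.59

The 98% CI is wider by 3.59 - 1.95 = 1.64.
Higher confidence requires a wider interval.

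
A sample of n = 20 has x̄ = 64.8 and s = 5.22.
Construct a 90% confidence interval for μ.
(62.78, 66.82)

t-interval (σ unknown):
df = n - 1 = 19
t* = 1.729 for 90% confidence

Margin of error = t* · s/√n = 1.729 · 5.22/√20 = 2.02

CI: (62.78, 66.82)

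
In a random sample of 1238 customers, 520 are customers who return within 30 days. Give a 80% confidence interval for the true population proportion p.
(0.402, 0.438)

Proportion CI:
p̂ = 520/1238 = 0.42003
SE = √(p̂(1-p̂)/n) = √(0.42003 · 0.57997 / 1238) = 0.01403

z* = 1.282
Margin = z* · SE = 1.282 · 0.01403 = 0.0180

CI: 0.42003 ± 0.0180 = (0.402, 0.438)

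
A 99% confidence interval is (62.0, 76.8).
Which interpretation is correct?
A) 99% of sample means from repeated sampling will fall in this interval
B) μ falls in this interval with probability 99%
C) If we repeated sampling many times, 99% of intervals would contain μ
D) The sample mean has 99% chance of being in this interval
C

A) Wrong — coverage applies to intervals containing μ, not to future x̄ values.
B) Wrong — μ is fixed; the randomness lives in the interval, not in μ.
C) Correct — this is the frequentist long-run coverage interpretation.
D) Wrong — x̄ is observed and sits in the interval by construction.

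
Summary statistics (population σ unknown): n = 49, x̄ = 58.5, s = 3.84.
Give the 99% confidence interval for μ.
(57.03, 59.97)

t-interval (σ unknown):
df = n - 1 = 48
t* = 2.682 for 99% confidence

Margin of error = t* · s/√n = 2.682 · 3.84/√49 = 1.47

CI: (57.03, 59.97)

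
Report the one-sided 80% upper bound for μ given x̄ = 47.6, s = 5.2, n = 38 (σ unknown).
μ ≤ 48.32

Upper bound (one-sided):
t* = 0.851 (one-sided for 80%)
Upper bound = x̄ + t* · s/√n = 47.6 + 0.851 · 5.2/√38 = 48.32

We are 80% confident that μ ≤ 48.32.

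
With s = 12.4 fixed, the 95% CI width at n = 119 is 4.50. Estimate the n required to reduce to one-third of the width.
n ≈ 1071

CI width ∝ 1/√n
To reduce width by factor 3, need √n to grow by 3 → need 3² = 9 times as many samples.

Current: n = 119, width = 4.50
New: n = 1071, width ≈ 1.49

Width reduced by factor of 4.50/1.49 = 3.02.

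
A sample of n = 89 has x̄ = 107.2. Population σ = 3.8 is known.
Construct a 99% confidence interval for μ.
(106.16, 108.24)

z-interval (σ known):
z* = 2.576 for 99% confidence

Margin of error = z* · σ/√n = 2.576 · 3.8/√89 = 1.04

CI: (107.2 - 1.04, 107.2 + 1.04) = (106.16, 108.24)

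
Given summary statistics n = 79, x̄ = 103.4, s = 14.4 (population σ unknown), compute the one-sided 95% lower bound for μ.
μ ≥ 100.70

Lower bound (one-sided):
t* = 1.665 (one-sided for 95%)
Lower bound = x̄ - t* · s/√n = 103.4 - 1.665 · 14.4/√79 = 100.70

We are 95% confident that μ ≥ 100.70.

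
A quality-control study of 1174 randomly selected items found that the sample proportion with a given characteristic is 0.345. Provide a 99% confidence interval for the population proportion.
(0.309, 0.381)

Proportion CI:
SE = √(p̂(1-p̂)/n) = √(0.345 · 0.655 / 1174) = 0.01387

z* = 2.576
Margin = z* · SE = 2.576 · 0.01387 = 0.0357

CI: 0.345 ± 0.0357 = (0.309, 0.381)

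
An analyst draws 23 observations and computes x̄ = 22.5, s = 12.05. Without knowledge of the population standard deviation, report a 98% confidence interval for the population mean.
(16.20, 28.80)

t-interval (σ unknown):
df = n - 1 = 22
t* = 2.508 for 98% confidence

Margin of error = t* · s/√n = 2.508 · 12.05/√23 = 6.30

CI: (16.20, 28.80)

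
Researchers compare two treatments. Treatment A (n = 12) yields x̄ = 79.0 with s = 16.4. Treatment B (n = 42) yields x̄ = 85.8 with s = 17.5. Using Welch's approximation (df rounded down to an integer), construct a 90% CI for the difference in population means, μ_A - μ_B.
(-16.25, 2.65)

Difference: x̄₁ - x̄₂ = -6.80
SE = √(s₁²/n₁ + s₂²/n₂) = √(16.4²/12 + 17.5²/42) = 5.4502
df = 18.79 → 18 (Welch–Satterthwaite, rounded down)
t* = 1.734

CI: -6.80 ± 1.734 · 5.4502 = -6.80 ± 9.45 = (-16.25, 2.65)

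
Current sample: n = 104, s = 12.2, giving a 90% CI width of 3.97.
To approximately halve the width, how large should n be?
n ≈ 416

CI width ∝ 1/√n
To reduce width by factor 2, need √n to grow by 2 → need 2² = 4 times as many samples.

Current: n = 104, width = 3.97
New: n = 416, width ≈ 1.97

Width reduced by factor of 3.97/1.97 = 2.02.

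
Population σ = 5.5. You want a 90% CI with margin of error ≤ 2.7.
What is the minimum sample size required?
n ≥ 12

For margin E ≤ 2.7:
n ≥ (z* · σ / E)²
n ≥ (1.645 · 5.5 / 2.7)²
n ≥ 11.23

Minimum n = 12 (rounding up)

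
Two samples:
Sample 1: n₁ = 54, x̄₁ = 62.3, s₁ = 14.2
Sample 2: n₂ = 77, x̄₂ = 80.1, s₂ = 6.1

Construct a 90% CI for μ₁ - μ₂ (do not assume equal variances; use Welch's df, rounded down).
(-21.23, -14.37)

Difference: x̄₁ - x̄₂ = -17.80
SE = √(s₁²/n₁ + s₂²/n₂) = √(14.2²/54 + 6.1²/77) = 2.0536
df = 66.83 → 66 (Welch–Satterthwaite, rounded down)
t* = 1.668

CI: -17.80 ± 1.668 · 2.0536 = -17.80 ± 3.43 = (-21.23, -14.37)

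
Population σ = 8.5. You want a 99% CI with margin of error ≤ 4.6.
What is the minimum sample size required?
n ≥ 23

For margin E ≤ 4.6:
n ≥ (z* · σ / E)²
n ≥ (2.576 · 8.5 / 4.6)²
n ≥ 22.66

Minimum n = 23 (rounding up)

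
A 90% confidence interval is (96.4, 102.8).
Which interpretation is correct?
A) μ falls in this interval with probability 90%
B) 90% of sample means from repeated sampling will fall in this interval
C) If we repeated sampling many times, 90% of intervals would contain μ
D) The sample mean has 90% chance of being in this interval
C

A) Wrong — μ is fixed; the randomness lives in the interval, not in μ.
B) Wrong — coverage applies to intervals containing μ, not to future x̄ values.
C) Correct — this is the frequentist long-run coverage interpretation.
D) Wrong — x̄ is observed and sits in the interval by construction.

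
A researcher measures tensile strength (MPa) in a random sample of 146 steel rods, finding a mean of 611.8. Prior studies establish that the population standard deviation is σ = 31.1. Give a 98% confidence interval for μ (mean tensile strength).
(605.81, 617.79)

z-interval (σ known):
z* = 2.326 for 98% confidence

Margin of error = z* · σ/√n = 2.326 · 31.1/√146 = 5.99

CI: (611.8 - 5.99, 611.8 + 5.99) = (605.81, 617.79)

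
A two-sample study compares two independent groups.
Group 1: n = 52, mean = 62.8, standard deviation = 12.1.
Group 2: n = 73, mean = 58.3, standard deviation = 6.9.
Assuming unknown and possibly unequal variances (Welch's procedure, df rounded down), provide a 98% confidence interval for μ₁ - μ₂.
(0.07, 8.93)

Difference: x̄₁ - x̄₂ = 4.50
SE = √(s₁²/n₁ + s₂²/n₂) = √(12.1²/52 + 6.9²/73) = 1.8622
df = 74.53 → 74 (Welch–Satterthwaite, rounded down)
t* = 2.378

CI: 4.50 ± 2.378 · 1.8622 = 4.50 ± 4.43 = (0.07, 8.93)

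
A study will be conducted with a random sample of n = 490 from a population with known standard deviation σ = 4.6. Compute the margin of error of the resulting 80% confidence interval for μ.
Margin of error = 0.27

Margin of error = z* · σ/√n
= 1.282 · 4.6/√490
= 1.282 · 4.6/22.1359
= 0.27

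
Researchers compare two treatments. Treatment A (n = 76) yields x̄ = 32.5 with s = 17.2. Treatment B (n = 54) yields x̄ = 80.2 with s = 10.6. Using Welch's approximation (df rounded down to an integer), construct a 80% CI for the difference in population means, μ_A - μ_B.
(-50.85, -44.55)

Difference: x̄₁ - x̄₂ = -47.70
SE = √(s₁²/n₁ + s₂²/n₂) = √(17.2²/76 + 10.6²/54) = 2.4440
df = 125.76 → 125 (Welch–Satterthwaite, rounded down)
t* = 1.288

CI: -47.70 ± 1.288 · 2.4440 = -47.70 ± 3.15 = (-50.85, -44.55)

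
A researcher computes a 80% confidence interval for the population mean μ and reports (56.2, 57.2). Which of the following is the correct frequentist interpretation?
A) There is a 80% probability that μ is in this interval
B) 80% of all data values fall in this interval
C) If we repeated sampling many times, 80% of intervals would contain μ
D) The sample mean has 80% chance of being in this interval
C

A) Wrong — μ is fixed; the randomness lives in the interval, not in μ.
B) Wrong — a CI is about the parameter μ, not individual data values.
C) Correct — this is the frequentist long-run coverage interpretation.
D) Wrong — x̄ is observed and sits in the interval by construction.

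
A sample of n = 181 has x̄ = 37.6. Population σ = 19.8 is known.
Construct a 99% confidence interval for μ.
(33.81, 41.39)

z-interval (σ known):
z* = 2.576 for 99% confidence

Margin of error = z* · σ/√n = 2.576 · 19.8/√181 = 3.79

CI: (37.6 - 3.79, 37.6 + 3.79) = (33.81, 41.39)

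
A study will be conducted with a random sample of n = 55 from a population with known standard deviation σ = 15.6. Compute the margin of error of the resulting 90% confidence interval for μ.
Margin of error = 3.46

Margin of error = z* · σ/√n
= 1.645 · 15.6/√55
= 1.645 · 15.6/7.4162
= 3.46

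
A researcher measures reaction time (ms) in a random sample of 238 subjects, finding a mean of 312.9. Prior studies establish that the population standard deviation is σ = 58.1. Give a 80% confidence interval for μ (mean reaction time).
(308.07, 317.73)

z-interval (σ known):
z* = 1.282 for 80% confidence

Margin of error = z* · σ/√n = 1.282 · 58.1/√238 = 4.83

CI: (312.9 - 4.83, 312.9 + 4.83) = (308.07, 317.73)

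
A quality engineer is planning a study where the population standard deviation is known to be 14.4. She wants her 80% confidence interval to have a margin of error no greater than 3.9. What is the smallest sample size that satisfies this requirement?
n ≥ 23

For margin E ≤ 3.9:
n ≥ (z* · σ / E)²
n ≥ (1.282 · 14.4 / 3.9)²
n ≥ 22.41

Minimum n = 23 (rounding up)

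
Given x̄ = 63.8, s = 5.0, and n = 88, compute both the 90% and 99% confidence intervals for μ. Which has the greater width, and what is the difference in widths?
99% CI is wider by 1.04

df = 87
90% CI: t* = 1.663, (62.91, 64.69), width = 2 · t* · s/√n = 1.77
99% CI: t* = 2.634, (62.40, 65.20), width = 2 · t* · s/√n = 2.81

The 99% CI is wider by 2.81 - 1.77 = 1.04.
Higher confidence requires a wider interval.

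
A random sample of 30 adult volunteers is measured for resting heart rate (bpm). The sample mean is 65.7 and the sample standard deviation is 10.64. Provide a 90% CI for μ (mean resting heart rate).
(62.40, 69.00)

t-interval (σ unknown):
df = n - 1 = 29
t* = 1.699 for 90% confidence

Margin of error = t* · s/√n = 1.699 · 10.64/√30 = 3.30

CI: (62.40, 69.00)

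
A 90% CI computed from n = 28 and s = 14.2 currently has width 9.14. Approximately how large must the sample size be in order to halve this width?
n ≈ 112

CI width ∝ 1/√n
To reduce width by factor 2, need √n to grow by 2 → need 2² = 4 times as many samples.

Current: n = 28, width = 9.14
New: n = 112, width ≈ 4.45

Width reduced by factor of 9.14/4.45 = 2.05.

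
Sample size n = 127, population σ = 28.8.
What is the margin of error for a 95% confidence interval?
Margin of error = 5.01

Margin of error = z* · σ/√n
= 1.960 · 28.8/√127
= 1.960 · 28.8/11.2694
= 5.01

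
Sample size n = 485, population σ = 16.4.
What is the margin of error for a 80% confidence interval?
Margin of error = 0.95

Margin of error = z* · σ/√n
= 1.282 · 16.4/√485
= 1.282 · 16.4/22.0227
= 0.95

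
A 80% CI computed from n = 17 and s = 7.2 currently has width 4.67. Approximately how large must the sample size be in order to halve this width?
n ≈ 68

CI width ∝ 1/√n
To reduce width by factor 2, need √n to grow by 2 → need 2² = 4 times as many samples.

Current: n = 17, width = 4.67
New: n = 68, width ≈ 2.26

Width reduced by factor of 4.67/2.26 = 2.07.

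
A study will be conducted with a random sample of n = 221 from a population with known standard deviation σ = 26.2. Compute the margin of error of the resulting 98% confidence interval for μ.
Margin of error = 4.10

Margin of error = z* · σ/√n
= 2.326 · 26.2/√221
= 2.326 · 26.2/14.8661
= 4.10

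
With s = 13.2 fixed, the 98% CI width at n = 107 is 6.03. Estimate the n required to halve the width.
n ≈ 428

CI width ∝ 1/√n
To reduce width by factor 2, need √n to grow by 2 → need 2² = 4 times as many samples.

Current: n = 107, width = 6.03
New: n = 428, width ≈ 2.98

Width reduced by factor of 6.03/2.98 = 2.02.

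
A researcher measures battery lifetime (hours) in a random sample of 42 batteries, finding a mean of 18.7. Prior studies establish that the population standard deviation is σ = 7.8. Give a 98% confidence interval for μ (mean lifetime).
(15.90, 21.50)

z-interval (σ known):
z* = 2.326 for 98% confidence

Margin of error = z* · σ/√n = 2.326 · 7.8/√42 = 2.80

CI: (18.7 - 2.80, 18.7 + 2.80) = (15.90, 21.50)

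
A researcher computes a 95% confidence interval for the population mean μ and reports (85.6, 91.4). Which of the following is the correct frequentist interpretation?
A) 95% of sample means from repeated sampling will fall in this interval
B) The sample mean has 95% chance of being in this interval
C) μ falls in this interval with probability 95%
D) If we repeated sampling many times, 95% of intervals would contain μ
D

A) Wrong — coverage applies to intervals containing μ, not to future x̄ values.
B) Wrong — x̄ is observed and sits in the interval by construction.
C) Wrong — μ is fixed; the randomness lives in the interval, not in μ.
D) Correct — this is the frequentist long-run coverage interpretation.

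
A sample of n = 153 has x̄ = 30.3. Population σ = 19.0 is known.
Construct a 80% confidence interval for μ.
(28.33, 32.27)

z-interval (σ known):
z* = 1.282 for 80% confidence

Margin of error = z* · σ/√n = 1.282 · 19.0/√153 = 1.97

CI: (30.3 - 1.97, 30.3 + 1.97) = (28.33, 32.27)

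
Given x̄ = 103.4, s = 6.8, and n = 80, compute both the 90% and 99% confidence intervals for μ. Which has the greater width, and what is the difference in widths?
99% CI is wider by 1.48

df = 79
90% CI: t* = 1.664, (102.13, 104.67), width = 2 · t* · s/√n = 2.53
99% CI: t* = 2.640, (101.39, 105.41), width = 2 · t* · s/√n = 4.01

The 99% CI is wider by 4.01 - 2.53 = 1.48.
Higher confidence requires a wider interval.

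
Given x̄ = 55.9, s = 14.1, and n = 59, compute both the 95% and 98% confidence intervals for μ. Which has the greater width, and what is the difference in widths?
98% CI is wider by 1.43

df = 58
95% CI: t* = 2.002, (52.23, 59.57), width = 2 · t* · s/√n = 7.35
98% CI: t* = 2.392, (51.51, 60.29), width = 2 · t* · s/√n = 8.78

The 98% CI is wider by 8.78 - 7.35 = 1.43.
Higher confidence requires a wider interval.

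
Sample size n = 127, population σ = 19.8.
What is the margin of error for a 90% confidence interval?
Margin of error = 2.89

Margin of error = z* · σ/√n
= 1.645 · 19.8/√127
= 1.645 · 19.8/11.2694
= 2.89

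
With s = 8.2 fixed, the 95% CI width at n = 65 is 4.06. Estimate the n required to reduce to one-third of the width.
n ≈ 585

CI width ∝ 1/√n
To reduce width by factor 3, need √n to grow by 3 → need 3² = 9 times as many samples.

Current: n = 65, width = 4.06
New: n = 585, width ≈ 1.33

Width reduced by factor of 4.06/1.33 = 3.05.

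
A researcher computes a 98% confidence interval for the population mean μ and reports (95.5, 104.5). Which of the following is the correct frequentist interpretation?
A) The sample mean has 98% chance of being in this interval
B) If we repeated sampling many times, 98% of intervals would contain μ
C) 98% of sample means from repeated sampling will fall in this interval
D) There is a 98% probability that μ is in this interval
B

A) Wrong — x̄ is observed and sits in the interval by construction.
B) Correct — this is the frequentist long-run coverage interpretation.
C) Wrong — coverage applies to intervals containing μ, not to future x̄ values.
D) Wrong — μ is fixed; the randomness lives in the interval, not in μ.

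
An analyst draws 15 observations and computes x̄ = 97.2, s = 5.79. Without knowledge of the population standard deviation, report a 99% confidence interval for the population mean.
(92.75, 101.65)

t-interval (σ unknown):
df = n - 1 = 14
t* = 2.977 for 99% confidence

Margin of error = t* · s/√n = 2.977 · 5.79/√15 = 4.45

CI: (92.75, 101.65)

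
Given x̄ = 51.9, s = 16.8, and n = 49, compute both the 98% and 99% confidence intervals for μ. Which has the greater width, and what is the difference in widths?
99% CI is wider by 1.32

df = 48
98% CI: t* = 2.407, (46.12, 57.68), width = 2 · t* · s/√n = 11.55
99% CI: t* = 2.682, (45.46, 58.34), width = 2 · t* · s/√n = 12.87

The 99% CI is wider by 12.87 - 11.55 = 1.32.
Higher confidence requires a wider interval.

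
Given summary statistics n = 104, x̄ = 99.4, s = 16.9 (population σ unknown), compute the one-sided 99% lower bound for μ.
μ ≥ 95.48

Lower bound (one-sided):
t* = 2.363 (one-sided for 99%)
Lower bound = x̄ - t* · s/√n = 99.4 - 2.363 · 16.9/√104 = 95.48

We are 99% confident that μ ≥ 95.48.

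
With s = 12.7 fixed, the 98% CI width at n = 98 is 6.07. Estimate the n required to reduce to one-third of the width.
n ≈ 882

CI width ∝ 1/√n
To reduce width by factor 3, need √n to grow by 3 → need 3² = 9 times as many samples.

Current: n = 98, width = 6.07
New: n = 882, width ≈ 1.99

Width reduced by factor of 6.07/1.99 = 3.05.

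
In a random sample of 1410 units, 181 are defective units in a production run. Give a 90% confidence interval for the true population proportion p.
(0.114, 0.143)

Proportion CI:
p̂ = 181/1410 = 0.12837
SE = √(p̂(1-p̂)/n) = √(0.12837 · 0.87163 / 1410) = 0.00891

z* = 1.645
Margin = z* · SE = 1.645 · 0.00891 = 0.0147

CI: 0.12837 ± 0.0147 = (0.114, 0.143)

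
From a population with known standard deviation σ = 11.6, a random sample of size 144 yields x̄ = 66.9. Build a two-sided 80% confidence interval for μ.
(65.66, 68.14)

z-interval (σ known):
z* = 1.282 for 80% confidence

Margin of error = z* · σ/√n = 1.282 · 11.6/√144 = 1.24

CI: (66.9 - 1.24, 66.9 + 1.24) = (65.66, 68.14)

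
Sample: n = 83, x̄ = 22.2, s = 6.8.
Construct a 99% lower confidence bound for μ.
μ ≥ 20.43

Lower bound (one-sided):
t* = 2.373 (one-sided for 99%)
Lower bound = x̄ - t* · s/√n = 22.2 - 2.373 · 6.8/√83 = 20.43

We are 99% confident that μ ≥ 20.43.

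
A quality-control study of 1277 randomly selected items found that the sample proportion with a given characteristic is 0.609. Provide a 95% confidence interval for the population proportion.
(0.582, 0.636)

Proportion CI:
SE = √(p̂(1-p̂)/n) = √(0.609 · 0.391 / 1277) = 0.01366

z* = 1.960
Margin = z* · SE = 1.960 · 0.01366 = 0.0268

CI: 0.609 ± 0.0268 = (0.582, 0.636)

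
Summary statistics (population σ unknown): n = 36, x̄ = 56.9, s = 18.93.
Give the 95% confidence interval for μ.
(50.50, 63.30)

t-interval (σ unknown):
df = n - 1 = 35
t* = 2.030 for 95% confidence

Margin of error = t* · s/√n = 2.030 · 18.93/√36 = 6.40

CI: (50.50, 63.30)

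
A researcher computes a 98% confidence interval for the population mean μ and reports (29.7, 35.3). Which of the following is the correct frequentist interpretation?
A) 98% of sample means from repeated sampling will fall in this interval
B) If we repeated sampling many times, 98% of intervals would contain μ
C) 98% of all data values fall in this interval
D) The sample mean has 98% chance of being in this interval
B

A) Wrong — coverage applies to intervals containing μ, not to future x̄ values.
B) Correct — this is the frequentist long-run coverage interpretation.
C) Wrong — a CI is about the parameter μ, not individual data values.
D) Wrong — x̄ is observed and sits in the interval by construction.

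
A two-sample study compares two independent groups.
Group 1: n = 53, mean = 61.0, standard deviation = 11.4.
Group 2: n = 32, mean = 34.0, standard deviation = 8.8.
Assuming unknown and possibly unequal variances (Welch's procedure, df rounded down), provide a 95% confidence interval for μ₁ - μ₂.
(22.61, 31.39)

Difference: x̄₁ - x̄₂ = 27.00
SE = √(s₁²/n₁ + s₂²/n₂) = √(11.4²/53 + 8.8²/32) = 2.2073
df = 77.94 → 77 (Welch–Satterthwaite, rounded down)
t* = 1.991

CI: 27.00 ± 1.991 · 2.2073 = 27.00 ± 4.39 = (22.61, 31.39)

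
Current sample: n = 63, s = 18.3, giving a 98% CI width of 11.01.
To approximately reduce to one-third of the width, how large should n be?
n ≈ 567

CI width ∝ 1/√n
To reduce width by factor 3, need √n to grow by 3 → need 3² = 9 times as many samples.

Current: n = 63, width = 11.01
New: n = 567, width ≈ 3.59

Width reduced by factor of 11.01/3.59 = 3.07.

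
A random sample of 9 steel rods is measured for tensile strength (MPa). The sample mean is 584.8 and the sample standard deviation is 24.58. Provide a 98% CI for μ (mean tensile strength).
(561.07, 608.53)

t-interval (σ unknown):
df = n - 1 = 8
t* = 2.896 for 98% confidence

Margin of error = t* · s/√n = 2.896 · 24.58/√9 = 23.73

CI: (561.07, 608.53)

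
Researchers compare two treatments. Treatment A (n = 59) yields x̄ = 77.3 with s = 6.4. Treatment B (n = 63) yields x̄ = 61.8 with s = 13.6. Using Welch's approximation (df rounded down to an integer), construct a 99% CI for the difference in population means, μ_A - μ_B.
(10.49, 20.51)

Difference: x̄₁ - x̄₂ = 15.50
SE = √(s₁²/n₁ + s₂²/n₂) = √(6.4²/59 + 13.6²/63) = 1.9053
df = 89.44 → 89 (Welch–Satterthwaite, rounded down)
t* = 2.632

CI: 15.50 ± 2.632 · 1.9053 = 15.50 ± 5.01 = (10.49, 20.51)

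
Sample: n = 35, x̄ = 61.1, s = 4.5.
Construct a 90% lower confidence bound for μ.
μ ≥ 60.11

Lower bound (one-sided):
t* = 1.307 (one-sided for 90%)
Lower bound = x̄ - t* · s/√n = 61.1 - 1.307 · 4.5/√35 = 60.11

We are 90% confident that μ ≥ 60.11.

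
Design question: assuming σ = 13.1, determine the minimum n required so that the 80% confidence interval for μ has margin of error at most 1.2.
n ≥ 196

For margin E ≤ 1.2:
n ≥ (z* · σ / E)²
n ≥ (1.282 · 13.1 / 1.2)²
n ≥ 195.86

Minimum n = 196 (rounding up)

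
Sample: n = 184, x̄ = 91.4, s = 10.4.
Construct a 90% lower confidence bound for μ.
μ ≥ 90.41

Lower bound (one-sided):
t* = 1.286 (one-sided for 90%)
Lower bound = x̄ - t* · s/√n = 91.4 - 1.286 · 10.4/√184 = 90.41

We are 90% confident that μ ≥ 90.41.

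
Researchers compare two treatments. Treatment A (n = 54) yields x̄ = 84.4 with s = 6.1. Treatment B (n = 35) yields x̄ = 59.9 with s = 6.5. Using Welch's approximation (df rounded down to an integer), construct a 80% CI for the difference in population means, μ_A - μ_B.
(22.72, 26.28)

Difference: x̄₁ - x̄₂ = 24.50
SE = √(s₁²/n₁ + s₂²/n₂) = √(6.1²/54 + 6.5²/35) = 1.3770
df = 69.39 → 69 (Welch–Satterthwaite, rounded down)
t* = 1.294

CI: 24.50 ± 1.294 · 1.3770 = 24.50 ± 1.78 = (22.72, 26.28)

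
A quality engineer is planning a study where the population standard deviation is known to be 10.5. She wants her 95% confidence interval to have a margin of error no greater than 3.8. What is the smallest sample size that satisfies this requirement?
n ≥ 30

For margin E ≤ 3.8:
n ≥ (z* · σ / E)²
n ≥ (1.960 · 10.5 / 3.8)²
n ≥ 29.33

Minimum n = 30 (rounding up)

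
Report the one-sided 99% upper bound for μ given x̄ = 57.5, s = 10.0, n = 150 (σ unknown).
μ ≤ 59.42

Upper bound (one-sided):
t* = 2.352 (one-sided for 99%)
Upper bound = x̄ + t* · s/√n = 57.5 + 2.352 · 10.0/√150 = 59.42

We are 99% confident that μ ≤ 59.42.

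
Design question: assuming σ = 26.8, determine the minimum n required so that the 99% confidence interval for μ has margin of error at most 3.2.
n ≥ 466

For margin E ≤ 3.2:
n ≥ (z* · σ / E)²
n ≥ (2.576 · 26.8 / 3.2)²
n ≥ 465.44

Minimum n = 466 (rounding up)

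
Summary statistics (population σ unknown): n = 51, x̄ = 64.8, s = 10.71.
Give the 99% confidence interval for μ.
(60.78, 68.82)

t-interval (σ unknown):
df = n - 1 = 50
t* = 2.678 for 99% confidence

Margin of error = t* · s/√n = 2.678 · 10.71/√51 = 4.02

CI: (60.78, 68.82)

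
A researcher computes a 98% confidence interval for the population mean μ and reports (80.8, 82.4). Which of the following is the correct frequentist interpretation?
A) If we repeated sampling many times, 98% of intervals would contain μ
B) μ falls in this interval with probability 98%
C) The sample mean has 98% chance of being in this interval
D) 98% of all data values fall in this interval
A

A) Correct — this is the frequentist long-run coverage interpretation.
B) Wrong — μ is fixed; the randomness lives in the interval, not in μ.
C) Wrong — x̄ is observed and sits in the interval by construction.
D) Wrong — a CI is about the parameter μ, not individual data values.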